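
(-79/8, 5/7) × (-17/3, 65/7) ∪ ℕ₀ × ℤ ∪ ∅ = (ℕ₀ × ℤ) ∪ ((-79/8, 5/7) × (-17/3, 65/7))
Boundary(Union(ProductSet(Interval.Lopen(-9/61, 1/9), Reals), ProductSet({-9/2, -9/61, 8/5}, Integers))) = Union(ProductSet({-9/61, 1/9}, Reals), ProductSet({-9/2, -9/61, 8/5}, Integers))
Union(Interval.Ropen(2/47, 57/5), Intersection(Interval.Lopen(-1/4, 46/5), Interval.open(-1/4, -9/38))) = Union(Interval.open(-1/4, -9/38), Interval.Ropen(2/47, 57/5))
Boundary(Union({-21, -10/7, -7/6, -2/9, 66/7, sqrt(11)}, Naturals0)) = Union({-21, -10/7, -7/6, -2/9, 66/7, sqrt(11)}, Naturals0)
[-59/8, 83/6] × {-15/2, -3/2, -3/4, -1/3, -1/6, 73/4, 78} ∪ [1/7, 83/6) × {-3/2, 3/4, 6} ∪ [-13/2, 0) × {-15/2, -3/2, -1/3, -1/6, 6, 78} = ([1/7, 83/6) × {-3/2, 3/4, 6}) ∪ ([-13/2, 0) × {-15/2, -3/2, -1/3, -1/6, 6, 78}) ∪ ([-59/8, 83/6] × {-15/2, -3/2, -3/4, -1/3, -1/6, 73/4, 78})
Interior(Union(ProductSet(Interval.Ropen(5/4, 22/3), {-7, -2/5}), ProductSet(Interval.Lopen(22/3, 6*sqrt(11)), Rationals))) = EmptySet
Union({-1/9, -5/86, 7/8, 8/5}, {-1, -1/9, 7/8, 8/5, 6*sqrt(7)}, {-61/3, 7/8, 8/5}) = {-61/3, -1, -1/9, -5/86, 7/8, 8/5, 6*sqrt(7)}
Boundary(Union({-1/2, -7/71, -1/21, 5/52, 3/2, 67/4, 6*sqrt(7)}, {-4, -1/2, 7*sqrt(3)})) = {-4, -1/2, -7/71, -1/21, 5/52, 3/2, 67/4, 7*sqrt(3), 6*sqrt(7)}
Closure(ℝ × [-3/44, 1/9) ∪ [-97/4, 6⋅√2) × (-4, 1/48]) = (ℝ × [-3/44, 1/9]) ∪ ([-97/4, 6⋅√2] × {-4}) ∪ ({-97/4, 6⋅√2} × [-4, -3/44]) ∪ ([-97/4, 6⋅√2) × (-4, 1/48])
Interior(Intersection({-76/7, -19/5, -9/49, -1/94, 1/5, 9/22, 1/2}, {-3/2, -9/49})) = EmptySet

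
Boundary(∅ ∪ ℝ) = ∅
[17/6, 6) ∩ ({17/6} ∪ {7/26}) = {17/6}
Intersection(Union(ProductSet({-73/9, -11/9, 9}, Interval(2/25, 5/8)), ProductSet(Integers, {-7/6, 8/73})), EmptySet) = EmptySet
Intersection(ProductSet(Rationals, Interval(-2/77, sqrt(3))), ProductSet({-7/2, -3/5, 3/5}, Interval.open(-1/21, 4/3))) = ProductSet({-7/2, -3/5, 3/5}, Interval.Ropen(-2/77, 4/3))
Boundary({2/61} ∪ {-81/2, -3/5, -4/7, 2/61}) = {-81/2, -3/5, -4/7, 2/61}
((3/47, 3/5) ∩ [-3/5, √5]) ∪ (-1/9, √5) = (-1/9, √5)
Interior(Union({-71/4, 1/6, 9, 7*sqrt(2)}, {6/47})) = EmptySet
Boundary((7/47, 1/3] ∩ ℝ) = {7/47, 1/3}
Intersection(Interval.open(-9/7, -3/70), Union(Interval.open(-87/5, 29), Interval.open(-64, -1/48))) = Interval.open(-9/7, -3/70)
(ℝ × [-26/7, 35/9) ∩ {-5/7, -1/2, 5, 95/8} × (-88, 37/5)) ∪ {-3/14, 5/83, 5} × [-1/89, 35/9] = ({-3/14, 5/83, 5} × [-1/89, 35/9]) ∪ ({-5/7, -1/2, 5, 95/8} × [-26/7, 35/9))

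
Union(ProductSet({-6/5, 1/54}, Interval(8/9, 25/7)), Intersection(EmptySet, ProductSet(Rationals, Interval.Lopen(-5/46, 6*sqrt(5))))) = ProductSet({-6/5, 1/54}, Interval(8/9, 25/7))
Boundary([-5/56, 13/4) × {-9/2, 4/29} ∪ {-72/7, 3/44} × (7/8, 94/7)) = ({-72/7, 3/44} × [7/8, 94/7]) ∪ ([-5/56, 13/4] × {-9/2, 4/29})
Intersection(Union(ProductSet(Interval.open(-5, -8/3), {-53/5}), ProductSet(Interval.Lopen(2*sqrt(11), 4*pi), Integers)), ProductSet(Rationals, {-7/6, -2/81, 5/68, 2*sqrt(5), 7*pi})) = EmptySet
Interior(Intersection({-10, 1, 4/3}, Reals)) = EmptySet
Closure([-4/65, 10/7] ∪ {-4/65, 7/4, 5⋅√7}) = [-4/65, 10/7] ∪ {7/4, 5⋅√7}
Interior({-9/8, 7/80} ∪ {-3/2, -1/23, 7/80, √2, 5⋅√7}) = ∅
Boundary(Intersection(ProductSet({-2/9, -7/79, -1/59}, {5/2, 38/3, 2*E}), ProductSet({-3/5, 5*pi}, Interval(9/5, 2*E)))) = EmptySet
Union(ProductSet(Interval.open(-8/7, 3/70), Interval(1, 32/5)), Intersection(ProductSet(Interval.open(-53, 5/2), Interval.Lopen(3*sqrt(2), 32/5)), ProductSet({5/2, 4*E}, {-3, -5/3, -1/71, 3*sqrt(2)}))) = ProductSet(Interval.open(-8/7, 3/70), Interval(1, 32/5))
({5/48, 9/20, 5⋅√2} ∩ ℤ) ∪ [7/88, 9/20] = [7/88, 9/20]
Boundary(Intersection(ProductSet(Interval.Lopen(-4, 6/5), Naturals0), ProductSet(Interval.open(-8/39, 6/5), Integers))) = ProductSet(Interval(-8/39, 6/5), Naturals0)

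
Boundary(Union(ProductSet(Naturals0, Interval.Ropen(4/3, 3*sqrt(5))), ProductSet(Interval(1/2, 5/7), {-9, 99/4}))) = Union(ProductSet(Interval(1/2, 5/7), {-9, 99/4}), ProductSet(Naturals0, Interval(4/3, 3*sqrt(5))))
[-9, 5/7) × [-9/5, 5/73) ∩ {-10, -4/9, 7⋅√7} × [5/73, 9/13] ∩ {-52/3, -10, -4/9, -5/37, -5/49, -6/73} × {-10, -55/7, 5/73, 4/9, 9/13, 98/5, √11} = ∅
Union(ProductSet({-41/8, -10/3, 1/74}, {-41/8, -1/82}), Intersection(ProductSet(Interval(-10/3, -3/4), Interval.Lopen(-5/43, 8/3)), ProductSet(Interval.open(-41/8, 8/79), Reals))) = Union(ProductSet({-41/8, -10/3, 1/74}, {-41/8, -1/82}), ProductSet(Interval(-10/3, -3/4), Interval.Lopen(-5/43, 8/3)))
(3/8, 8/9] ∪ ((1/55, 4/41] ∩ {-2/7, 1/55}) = (3/8, 8/9]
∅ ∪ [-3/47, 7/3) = [-3/47, 7/3)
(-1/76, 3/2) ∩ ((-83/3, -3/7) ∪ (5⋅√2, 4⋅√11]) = ∅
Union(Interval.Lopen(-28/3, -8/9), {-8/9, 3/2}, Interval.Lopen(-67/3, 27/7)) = Interval.Lopen(-67/3, 27/7)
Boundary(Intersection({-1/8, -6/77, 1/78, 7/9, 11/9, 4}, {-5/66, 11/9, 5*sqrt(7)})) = {11/9}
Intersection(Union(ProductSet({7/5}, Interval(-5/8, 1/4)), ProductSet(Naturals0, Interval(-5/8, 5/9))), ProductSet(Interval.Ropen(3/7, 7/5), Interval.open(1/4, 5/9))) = ProductSet(Range(1, 2, 1), Interval.open(1/4, 5/9))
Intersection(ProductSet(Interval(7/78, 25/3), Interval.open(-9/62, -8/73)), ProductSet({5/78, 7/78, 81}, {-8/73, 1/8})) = EmptySet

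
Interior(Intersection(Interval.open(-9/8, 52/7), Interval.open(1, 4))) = Interval.open(1, 4)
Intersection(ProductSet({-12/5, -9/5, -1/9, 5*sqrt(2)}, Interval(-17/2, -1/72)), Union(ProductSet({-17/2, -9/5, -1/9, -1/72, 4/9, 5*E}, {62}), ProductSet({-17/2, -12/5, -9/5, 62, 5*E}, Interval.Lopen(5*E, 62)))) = EmptySet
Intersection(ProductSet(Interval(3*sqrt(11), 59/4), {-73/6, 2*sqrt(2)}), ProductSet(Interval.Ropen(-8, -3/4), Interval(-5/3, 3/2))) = EmptySet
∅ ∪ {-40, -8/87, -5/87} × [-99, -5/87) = {-40, -8/87, -5/87} × [-99, -5/87)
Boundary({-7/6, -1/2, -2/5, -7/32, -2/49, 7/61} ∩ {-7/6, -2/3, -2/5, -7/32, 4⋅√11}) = {-7/6, -2/5, -7/32}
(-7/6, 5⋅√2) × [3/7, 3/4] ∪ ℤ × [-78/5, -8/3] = (ℤ × [-78/5, -8/3]) ∪ ((-7/6, 5⋅√2) × [3/7, 3/4])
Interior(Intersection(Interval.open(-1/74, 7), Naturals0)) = EmptySet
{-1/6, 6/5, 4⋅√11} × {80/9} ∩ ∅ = ∅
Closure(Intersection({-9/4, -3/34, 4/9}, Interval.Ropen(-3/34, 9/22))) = {-3/34}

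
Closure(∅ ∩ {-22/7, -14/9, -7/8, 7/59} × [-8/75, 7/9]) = ∅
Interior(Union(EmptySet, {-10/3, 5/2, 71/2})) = EmptySet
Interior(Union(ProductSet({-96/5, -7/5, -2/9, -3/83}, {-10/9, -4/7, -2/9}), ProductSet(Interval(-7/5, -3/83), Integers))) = EmptySet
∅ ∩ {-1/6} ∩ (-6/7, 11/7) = ∅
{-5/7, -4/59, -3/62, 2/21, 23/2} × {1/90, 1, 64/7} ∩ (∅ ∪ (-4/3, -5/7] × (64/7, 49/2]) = ∅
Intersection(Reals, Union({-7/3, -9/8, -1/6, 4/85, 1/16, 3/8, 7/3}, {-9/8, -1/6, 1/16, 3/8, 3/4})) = {-7/3, -9/8, -1/6, 4/85, 1/16, 3/8, 3/4, 7/3}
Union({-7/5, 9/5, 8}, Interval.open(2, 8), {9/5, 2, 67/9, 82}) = Union({-7/5, 9/5, 82}, Interval(2, 8))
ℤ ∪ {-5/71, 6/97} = ℤ ∪ {-5/71, 6/97}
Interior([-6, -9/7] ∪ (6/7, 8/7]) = (-6, -9/7) ∪ (6/7, 8/7)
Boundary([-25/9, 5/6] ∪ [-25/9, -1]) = {-25/9, 5/6}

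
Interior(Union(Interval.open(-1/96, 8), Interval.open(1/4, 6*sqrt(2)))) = Interval.open(-1/96, 6*sqrt(2))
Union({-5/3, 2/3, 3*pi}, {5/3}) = {-5/3, 2/3, 5/3, 3*pi}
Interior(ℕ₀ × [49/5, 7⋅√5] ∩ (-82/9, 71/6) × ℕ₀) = ∅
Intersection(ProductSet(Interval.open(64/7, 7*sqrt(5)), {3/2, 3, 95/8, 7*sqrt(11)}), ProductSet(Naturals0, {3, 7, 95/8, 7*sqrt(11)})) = ProductSet(Range(10, 16, 1), {3, 95/8, 7*sqrt(11)})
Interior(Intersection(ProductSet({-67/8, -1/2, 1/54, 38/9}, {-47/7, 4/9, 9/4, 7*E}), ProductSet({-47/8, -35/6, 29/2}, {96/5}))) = EmptySet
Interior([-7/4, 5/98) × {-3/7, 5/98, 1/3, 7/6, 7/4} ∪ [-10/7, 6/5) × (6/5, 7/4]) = (-10/7, 6/5) × (6/5, 7/4)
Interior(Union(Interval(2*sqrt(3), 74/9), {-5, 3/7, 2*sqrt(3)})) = Interval.open(2*sqrt(3), 74/9)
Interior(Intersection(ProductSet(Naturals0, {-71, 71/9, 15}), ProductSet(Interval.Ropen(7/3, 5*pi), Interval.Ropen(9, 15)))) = EmptySet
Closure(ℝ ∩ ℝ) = ℝ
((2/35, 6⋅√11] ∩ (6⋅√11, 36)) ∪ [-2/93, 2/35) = [-2/93, 2/35)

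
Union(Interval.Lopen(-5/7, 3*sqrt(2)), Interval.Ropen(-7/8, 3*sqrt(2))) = Interval(-7/8, 3*sqrt(2))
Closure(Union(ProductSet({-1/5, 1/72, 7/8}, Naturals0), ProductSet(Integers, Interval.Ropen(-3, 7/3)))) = Union(ProductSet({-1/5, 1/72, 7/8}, Naturals0), ProductSet(Integers, Interval(-3, 7/3)))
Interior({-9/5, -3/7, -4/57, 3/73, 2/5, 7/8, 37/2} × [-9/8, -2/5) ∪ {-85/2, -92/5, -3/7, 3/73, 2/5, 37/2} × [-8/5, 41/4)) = ∅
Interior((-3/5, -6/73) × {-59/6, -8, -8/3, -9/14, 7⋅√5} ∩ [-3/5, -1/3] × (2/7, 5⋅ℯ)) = ∅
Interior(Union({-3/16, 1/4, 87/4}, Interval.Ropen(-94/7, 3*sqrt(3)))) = Interval.open(-94/7, 3*sqrt(3))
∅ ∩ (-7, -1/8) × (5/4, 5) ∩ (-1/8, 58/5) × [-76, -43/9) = ∅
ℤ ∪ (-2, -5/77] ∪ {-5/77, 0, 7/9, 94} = ℤ ∪ [-2, -5/77] ∪ {7/9}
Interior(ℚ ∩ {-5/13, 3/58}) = ∅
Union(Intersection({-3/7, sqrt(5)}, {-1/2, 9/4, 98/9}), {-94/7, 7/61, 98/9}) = {-94/7, 7/61, 98/9}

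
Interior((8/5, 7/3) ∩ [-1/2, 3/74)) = ∅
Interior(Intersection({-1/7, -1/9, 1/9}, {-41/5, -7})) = EmptySet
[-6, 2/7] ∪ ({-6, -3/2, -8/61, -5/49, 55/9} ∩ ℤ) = [-6, 2/7]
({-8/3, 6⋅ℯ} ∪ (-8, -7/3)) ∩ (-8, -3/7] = (-8, -7/3)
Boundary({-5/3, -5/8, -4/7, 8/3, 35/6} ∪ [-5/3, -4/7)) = {-5/3, -4/7, 8/3, 35/6}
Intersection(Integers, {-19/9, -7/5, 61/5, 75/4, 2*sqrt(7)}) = EmptySet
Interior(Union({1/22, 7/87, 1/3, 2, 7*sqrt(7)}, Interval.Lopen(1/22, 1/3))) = Interval.open(1/22, 1/3)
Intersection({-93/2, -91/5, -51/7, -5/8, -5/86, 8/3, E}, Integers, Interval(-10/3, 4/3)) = EmptySet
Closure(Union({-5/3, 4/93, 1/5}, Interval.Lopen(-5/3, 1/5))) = Interval(-5/3, 1/5)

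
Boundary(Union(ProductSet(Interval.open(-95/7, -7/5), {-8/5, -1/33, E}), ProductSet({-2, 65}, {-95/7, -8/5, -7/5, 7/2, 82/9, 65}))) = Union(ProductSet({-2, 65}, {-95/7, -8/5, -7/5, 7/2, 82/9, 65}), ProductSet(Interval(-95/7, -7/5), {-8/5, -1/33, E}))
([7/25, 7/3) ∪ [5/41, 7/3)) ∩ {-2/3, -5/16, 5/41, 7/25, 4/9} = {5/41, 7/25, 4/9}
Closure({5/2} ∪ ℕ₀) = ℕ₀ ∪ {5/2}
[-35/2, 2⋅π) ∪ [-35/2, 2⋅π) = [-35/2, 2⋅π)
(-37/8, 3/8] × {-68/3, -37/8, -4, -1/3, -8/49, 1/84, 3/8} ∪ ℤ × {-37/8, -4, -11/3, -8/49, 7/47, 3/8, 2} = (ℤ × {-37/8, -4, -11/3, -8/49, 7/47, 3/8, 2}) ∪ ((-37/8, 3/8] × {-68/3, -37/8, -4, -1/3, -8/49, 1/84, 3/8})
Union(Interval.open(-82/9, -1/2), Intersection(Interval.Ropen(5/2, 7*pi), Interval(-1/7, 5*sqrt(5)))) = Union(Interval.open(-82/9, -1/2), Interval(5/2, 5*sqrt(5)))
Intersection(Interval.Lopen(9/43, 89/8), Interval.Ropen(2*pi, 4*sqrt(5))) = Interval.Ropen(2*pi, 4*sqrt(5))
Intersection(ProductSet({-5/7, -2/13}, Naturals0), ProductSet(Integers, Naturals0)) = EmptySet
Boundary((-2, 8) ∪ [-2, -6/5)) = {-2, 8}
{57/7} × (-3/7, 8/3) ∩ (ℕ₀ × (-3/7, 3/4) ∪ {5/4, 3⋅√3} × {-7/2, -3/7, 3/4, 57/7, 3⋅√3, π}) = ∅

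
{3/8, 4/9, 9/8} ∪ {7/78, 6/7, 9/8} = {7/78, 3/8, 4/9, 6/7, 9/8}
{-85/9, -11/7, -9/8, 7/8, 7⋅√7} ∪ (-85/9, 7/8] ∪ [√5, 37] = [-85/9, 7/8] ∪ [√5, 37]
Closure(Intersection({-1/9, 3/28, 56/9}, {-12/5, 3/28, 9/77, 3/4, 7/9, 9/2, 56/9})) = {3/28, 56/9}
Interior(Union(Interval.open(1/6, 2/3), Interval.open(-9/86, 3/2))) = Interval.open(-9/86, 3/2)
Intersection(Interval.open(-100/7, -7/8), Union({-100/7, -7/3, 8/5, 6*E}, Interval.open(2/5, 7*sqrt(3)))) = {-7/3}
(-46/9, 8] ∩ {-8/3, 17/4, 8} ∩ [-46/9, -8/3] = {-8/3}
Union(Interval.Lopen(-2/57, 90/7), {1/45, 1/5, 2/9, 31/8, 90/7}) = Interval.Lopen(-2/57, 90/7)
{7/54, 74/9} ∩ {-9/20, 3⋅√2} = ∅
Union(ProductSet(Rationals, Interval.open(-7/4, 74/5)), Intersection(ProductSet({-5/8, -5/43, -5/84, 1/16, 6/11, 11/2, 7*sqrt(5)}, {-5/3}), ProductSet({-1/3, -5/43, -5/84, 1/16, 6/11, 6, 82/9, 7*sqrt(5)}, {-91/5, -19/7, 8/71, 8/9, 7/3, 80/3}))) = ProductSet(Rationals, Interval.open(-7/4, 74/5))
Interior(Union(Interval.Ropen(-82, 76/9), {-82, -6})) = Interval.open(-82, 76/9)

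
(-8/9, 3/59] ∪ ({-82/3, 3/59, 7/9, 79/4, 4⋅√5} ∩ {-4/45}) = (-8/9, 3/59]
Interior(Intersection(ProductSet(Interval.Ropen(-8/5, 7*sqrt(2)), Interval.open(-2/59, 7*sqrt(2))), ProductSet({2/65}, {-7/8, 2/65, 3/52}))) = EmptySet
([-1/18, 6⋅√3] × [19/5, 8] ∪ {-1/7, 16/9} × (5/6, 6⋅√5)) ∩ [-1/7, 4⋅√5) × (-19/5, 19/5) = {-1/7, 16/9} × (5/6, 19/5)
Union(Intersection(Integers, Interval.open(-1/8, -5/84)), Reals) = Reals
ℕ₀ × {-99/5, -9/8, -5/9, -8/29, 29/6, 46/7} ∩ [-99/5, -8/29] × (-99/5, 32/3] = ∅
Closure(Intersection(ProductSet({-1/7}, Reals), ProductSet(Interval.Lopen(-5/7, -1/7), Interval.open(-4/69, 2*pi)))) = ProductSet({-1/7}, Interval(-4/69, 2*pi))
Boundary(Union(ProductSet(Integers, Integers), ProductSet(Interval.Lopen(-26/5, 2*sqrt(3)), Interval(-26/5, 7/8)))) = Union(ProductSet(Complement(Integers, Interval.open(-26/5, 2*sqrt(3))), Integers), ProductSet({-26/5, 2*sqrt(3)}, Interval(-26/5, 7/8)), ProductSet(Integers, Complement(Integers, Interval.open(-26/5, 7/8))), ProductSet(Interval(-26/5, 2*sqrt(3)), {-26/5, 7/8}))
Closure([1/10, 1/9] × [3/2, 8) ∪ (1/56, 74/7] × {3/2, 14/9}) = ([1/56, 74/7] × {3/2, 14/9}) ∪ ([1/10, 1/9] × [3/2, 8])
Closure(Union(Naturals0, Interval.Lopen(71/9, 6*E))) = Union(Complement(Naturals0, Interval.open(71/9, 6*E)), Interval(71/9, 6*E), Naturals0)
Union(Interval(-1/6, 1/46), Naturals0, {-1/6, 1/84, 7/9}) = Union({7/9}, Interval(-1/6, 1/46), Naturals0)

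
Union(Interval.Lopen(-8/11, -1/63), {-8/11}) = Interval(-8/11, -1/63)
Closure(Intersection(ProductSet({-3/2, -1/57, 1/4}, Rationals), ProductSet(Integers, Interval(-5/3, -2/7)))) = EmptySet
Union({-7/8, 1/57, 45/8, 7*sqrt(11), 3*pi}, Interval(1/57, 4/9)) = Union({-7/8, 45/8, 7*sqrt(11), 3*pi}, Interval(1/57, 4/9))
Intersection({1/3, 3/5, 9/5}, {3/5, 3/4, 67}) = {3/5}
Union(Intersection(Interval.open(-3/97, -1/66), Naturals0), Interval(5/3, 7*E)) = Interval(5/3, 7*E)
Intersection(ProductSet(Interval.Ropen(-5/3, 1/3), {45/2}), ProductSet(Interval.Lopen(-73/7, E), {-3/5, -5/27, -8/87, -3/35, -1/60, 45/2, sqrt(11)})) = ProductSet(Interval.Ropen(-5/3, 1/3), {45/2})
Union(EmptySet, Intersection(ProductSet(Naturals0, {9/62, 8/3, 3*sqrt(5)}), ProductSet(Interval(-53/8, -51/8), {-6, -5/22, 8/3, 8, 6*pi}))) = EmptySet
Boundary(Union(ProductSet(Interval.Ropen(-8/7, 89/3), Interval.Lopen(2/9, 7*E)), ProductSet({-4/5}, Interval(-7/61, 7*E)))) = Union(ProductSet({-4/5}, Union({7*E}, Interval(-7/61, 2/9))), ProductSet({-8/7, 89/3}, Interval(2/9, 7*E)), ProductSet(Interval(-8/7, 89/3), {2/9, 7*E}))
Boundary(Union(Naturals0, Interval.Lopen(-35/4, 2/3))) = Union(Complement(Naturals0, Interval.open(-35/4, 2/3)), {-35/4, 2/3})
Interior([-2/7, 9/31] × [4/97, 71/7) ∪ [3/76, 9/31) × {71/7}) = (-2/7, 9/31) × (4/97, 71/7)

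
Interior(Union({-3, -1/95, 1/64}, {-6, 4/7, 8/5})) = EmptySet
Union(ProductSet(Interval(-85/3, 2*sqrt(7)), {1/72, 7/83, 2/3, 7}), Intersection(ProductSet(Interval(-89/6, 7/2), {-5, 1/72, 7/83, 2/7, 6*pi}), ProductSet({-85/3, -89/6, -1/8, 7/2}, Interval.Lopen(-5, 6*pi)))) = Union(ProductSet({-89/6, -1/8, 7/2}, {1/72, 7/83, 2/7, 6*pi}), ProductSet(Interval(-85/3, 2*sqrt(7)), {1/72, 7/83, 2/3, 7}))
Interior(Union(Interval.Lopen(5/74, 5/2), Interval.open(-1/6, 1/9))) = Interval.open(-1/6, 5/2)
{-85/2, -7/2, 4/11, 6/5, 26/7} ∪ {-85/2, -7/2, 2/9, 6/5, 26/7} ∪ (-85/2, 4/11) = [-85/2, 4/11] ∪ {6/5, 26/7}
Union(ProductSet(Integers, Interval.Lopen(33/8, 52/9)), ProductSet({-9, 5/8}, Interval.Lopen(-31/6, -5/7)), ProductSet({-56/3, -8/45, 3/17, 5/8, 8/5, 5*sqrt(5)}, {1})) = Union(ProductSet({-9, 5/8}, Interval.Lopen(-31/6, -5/7)), ProductSet({-56/3, -8/45, 3/17, 5/8, 8/5, 5*sqrt(5)}, {1}), ProductSet(Integers, Interval.Lopen(33/8, 52/9)))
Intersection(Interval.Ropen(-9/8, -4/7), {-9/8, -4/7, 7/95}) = {-9/8}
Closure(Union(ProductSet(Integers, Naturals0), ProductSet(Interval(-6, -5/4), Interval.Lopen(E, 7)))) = Union(ProductSet(Complement(Integers, Interval.open(-6, -5/4)), Naturals0), ProductSet(Integers, Union(Complement(Naturals0, Interval.open(E, 7)), Naturals0)), ProductSet(Interval(-6, -5/4), Interval(E, 7)))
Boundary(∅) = ∅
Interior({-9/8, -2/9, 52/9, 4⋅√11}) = ∅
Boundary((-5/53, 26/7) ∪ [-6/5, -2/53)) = {-6/5, 26/7}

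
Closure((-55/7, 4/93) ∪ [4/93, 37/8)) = [-55/7, 37/8]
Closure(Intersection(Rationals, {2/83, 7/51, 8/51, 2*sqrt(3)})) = {2/83, 7/51, 8/51}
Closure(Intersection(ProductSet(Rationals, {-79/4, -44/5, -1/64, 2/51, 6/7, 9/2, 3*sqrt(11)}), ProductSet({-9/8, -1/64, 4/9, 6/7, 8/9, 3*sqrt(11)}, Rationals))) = ProductSet({-9/8, -1/64, 4/9, 6/7, 8/9}, {-79/4, -44/5, -1/64, 2/51, 6/7, 9/2})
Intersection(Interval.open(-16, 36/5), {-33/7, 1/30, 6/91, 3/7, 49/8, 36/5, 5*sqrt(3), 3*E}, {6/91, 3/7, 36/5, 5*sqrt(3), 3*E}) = {6/91, 3/7}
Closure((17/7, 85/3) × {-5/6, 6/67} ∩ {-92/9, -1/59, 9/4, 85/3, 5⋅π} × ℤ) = ∅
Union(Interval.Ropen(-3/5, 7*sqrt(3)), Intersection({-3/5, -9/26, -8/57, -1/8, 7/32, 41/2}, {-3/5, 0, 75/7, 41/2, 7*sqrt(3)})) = Union({41/2}, Interval.Ropen(-3/5, 7*sqrt(3)))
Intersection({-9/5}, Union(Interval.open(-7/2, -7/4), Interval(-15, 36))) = {-9/5}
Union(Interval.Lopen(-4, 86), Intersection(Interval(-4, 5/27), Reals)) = Interval(-4, 86)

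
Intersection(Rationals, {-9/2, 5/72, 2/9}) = {-9/2, 5/72, 2/9}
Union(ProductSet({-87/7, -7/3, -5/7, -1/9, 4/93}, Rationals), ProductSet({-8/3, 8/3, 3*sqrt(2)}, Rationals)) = ProductSet({-87/7, -8/3, -7/3, -5/7, -1/9, 4/93, 8/3, 3*sqrt(2)}, Rationals)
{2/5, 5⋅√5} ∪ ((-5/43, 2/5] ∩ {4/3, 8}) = {2/5, 5⋅√5}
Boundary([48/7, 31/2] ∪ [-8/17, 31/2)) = {-8/17, 31/2}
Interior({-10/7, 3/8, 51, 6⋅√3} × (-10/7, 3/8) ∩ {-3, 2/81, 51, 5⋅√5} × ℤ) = ∅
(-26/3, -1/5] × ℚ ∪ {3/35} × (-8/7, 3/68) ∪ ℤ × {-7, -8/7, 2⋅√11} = ((-26/3, -1/5] × ℚ) ∪ ({3/35} × (-8/7, 3/68)) ∪ (ℤ × {-7, -8/7, 2⋅√11})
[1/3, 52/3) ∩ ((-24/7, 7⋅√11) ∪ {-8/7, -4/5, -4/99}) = [1/3, 52/3)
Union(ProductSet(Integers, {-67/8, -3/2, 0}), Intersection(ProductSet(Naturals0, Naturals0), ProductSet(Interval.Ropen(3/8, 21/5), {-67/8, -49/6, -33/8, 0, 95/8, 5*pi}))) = ProductSet(Integers, {-67/8, -3/2, 0})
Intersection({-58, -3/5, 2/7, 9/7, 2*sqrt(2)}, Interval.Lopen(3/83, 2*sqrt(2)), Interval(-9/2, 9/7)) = {2/7, 9/7}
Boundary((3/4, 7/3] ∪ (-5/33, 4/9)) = {-5/33, 4/9, 3/4, 7/3}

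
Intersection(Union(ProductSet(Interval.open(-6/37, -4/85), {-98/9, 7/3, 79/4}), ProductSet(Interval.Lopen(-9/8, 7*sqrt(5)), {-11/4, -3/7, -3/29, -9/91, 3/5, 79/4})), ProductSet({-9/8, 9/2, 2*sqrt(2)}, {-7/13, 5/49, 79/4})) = ProductSet({9/2, 2*sqrt(2)}, {79/4})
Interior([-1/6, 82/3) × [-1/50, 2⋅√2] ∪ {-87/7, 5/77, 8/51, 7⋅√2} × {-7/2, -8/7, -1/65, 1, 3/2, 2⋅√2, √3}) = (-1/6, 82/3) × (-1/50, 2⋅√2)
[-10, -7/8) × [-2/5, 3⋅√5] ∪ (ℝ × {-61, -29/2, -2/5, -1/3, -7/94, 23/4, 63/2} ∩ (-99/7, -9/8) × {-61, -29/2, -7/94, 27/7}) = ((-99/7, -9/8) × {-61, -29/2, -7/94}) ∪ ([-10, -7/8) × [-2/5, 3⋅√5])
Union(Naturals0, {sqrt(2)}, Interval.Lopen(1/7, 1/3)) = Union({sqrt(2)}, Interval.Lopen(1/7, 1/3), Naturals0)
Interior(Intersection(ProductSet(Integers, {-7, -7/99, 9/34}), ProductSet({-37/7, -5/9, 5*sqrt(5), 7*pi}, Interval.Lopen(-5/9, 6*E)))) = EmptySet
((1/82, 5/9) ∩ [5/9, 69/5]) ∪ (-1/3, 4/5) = (-1/3, 4/5)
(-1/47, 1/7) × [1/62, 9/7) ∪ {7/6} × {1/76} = ({7/6} × {1/76}) ∪ ((-1/47, 1/7) × [1/62, 9/7))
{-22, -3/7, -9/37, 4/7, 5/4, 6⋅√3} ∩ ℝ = {-22, -3/7, -9/37, 4/7, 5/4, 6⋅√3}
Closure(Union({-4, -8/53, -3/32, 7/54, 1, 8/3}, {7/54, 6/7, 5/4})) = {-4, -8/53, -3/32, 7/54, 6/7, 1, 5/4, 8/3}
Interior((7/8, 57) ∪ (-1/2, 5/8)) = (-1/2, 5/8) ∪ (7/8, 57)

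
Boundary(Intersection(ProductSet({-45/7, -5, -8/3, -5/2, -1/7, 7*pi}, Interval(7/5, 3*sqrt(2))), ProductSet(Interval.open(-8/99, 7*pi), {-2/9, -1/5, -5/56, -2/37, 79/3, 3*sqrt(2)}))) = EmptySet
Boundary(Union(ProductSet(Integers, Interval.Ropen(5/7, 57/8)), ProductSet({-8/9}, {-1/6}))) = Union(ProductSet({-8/9}, {-1/6}), ProductSet(Integers, Interval(5/7, 57/8)))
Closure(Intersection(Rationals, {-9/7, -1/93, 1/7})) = {-9/7, -1/93, 1/7}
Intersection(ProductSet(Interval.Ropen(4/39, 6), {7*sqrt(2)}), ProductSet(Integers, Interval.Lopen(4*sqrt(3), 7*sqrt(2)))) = ProductSet(Range(1, 6, 1), {7*sqrt(2)})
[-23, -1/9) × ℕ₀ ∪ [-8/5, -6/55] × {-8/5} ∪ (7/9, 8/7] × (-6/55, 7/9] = ([-23, -1/9) × ℕ₀) ∪ ([-8/5, -6/55] × {-8/5}) ∪ ((7/9, 8/7] × (-6/55, 7/9])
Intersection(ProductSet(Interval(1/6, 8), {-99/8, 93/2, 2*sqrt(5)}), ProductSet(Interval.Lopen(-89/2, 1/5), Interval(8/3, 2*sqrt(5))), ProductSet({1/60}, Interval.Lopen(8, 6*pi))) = EmptySet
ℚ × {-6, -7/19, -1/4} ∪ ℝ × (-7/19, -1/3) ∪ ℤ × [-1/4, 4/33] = (ℚ × {-6, -7/19, -1/4}) ∪ (ℤ × [-1/4, 4/33]) ∪ (ℝ × (-7/19, -1/3))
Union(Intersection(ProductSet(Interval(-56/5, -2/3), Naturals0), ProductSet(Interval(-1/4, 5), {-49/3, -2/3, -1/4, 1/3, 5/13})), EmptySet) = EmptySet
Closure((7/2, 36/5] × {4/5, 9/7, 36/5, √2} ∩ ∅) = ∅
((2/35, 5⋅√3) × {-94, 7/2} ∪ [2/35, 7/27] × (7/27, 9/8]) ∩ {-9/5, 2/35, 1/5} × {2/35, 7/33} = ∅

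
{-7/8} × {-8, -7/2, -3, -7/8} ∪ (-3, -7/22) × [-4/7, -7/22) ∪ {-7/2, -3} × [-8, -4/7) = ({-7/8} × {-8, -7/2, -3, -7/8}) ∪ ({-7/2, -3} × [-8, -4/7)) ∪ ((-3, -7/22) × [-4/7, -7/22))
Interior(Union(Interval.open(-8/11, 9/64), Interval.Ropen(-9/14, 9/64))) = Interval.open(-8/11, 9/64)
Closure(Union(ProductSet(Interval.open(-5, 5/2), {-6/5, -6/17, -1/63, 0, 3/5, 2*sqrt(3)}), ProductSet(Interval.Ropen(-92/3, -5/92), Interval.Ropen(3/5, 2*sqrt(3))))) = Union(ProductSet({-92/3, -5/92}, Interval(3/5, 2*sqrt(3))), ProductSet(Interval(-92/3, -5/92), {3/5, 2*sqrt(3)}), ProductSet(Interval.Ropen(-92/3, -5/92), Interval.Ropen(3/5, 2*sqrt(3))), ProductSet(Interval(-5, 5/2), {-6/5, -6/17, -1/63, 0, 3/5, 2*sqrt(3)}))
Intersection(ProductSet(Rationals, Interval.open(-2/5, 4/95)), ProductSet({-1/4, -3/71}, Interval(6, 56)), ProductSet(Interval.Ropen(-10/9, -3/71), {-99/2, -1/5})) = EmptySet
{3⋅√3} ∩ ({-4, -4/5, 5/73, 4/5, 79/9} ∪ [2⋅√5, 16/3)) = {3⋅√3}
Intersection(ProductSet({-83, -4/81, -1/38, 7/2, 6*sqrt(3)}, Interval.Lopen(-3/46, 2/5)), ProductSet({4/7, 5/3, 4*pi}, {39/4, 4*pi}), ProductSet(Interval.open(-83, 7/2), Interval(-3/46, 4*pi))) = EmptySet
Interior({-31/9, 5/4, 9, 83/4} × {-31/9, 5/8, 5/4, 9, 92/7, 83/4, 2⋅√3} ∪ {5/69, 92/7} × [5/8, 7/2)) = ∅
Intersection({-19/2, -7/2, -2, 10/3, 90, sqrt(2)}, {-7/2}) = {-7/2}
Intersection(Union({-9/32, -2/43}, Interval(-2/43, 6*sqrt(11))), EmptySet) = EmptySet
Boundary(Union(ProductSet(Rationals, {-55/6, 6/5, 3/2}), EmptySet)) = ProductSet(Reals, {-55/6, 6/5, 3/2})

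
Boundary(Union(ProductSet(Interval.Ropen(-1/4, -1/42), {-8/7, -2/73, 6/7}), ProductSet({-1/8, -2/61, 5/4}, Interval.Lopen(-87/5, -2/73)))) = Union(ProductSet({-1/8, -2/61, 5/4}, Interval(-87/5, -2/73)), ProductSet(Interval(-1/4, -1/42), {-8/7, -2/73, 6/7}))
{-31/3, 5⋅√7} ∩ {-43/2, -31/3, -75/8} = {-31/3}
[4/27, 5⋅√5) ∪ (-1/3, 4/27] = (-1/3, 5⋅√5)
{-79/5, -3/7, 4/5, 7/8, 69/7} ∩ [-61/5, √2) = {-3/7, 4/5, 7/8}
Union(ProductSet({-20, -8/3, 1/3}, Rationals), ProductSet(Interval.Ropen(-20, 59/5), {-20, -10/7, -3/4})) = Union(ProductSet({-20, -8/3, 1/3}, Rationals), ProductSet(Interval.Ropen(-20, 59/5), {-20, -10/7, -3/4}))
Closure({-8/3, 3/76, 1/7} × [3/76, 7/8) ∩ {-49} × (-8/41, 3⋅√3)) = ∅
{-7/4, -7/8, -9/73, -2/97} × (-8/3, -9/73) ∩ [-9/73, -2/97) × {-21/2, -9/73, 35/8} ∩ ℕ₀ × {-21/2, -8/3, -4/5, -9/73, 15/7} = ∅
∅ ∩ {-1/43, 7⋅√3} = ∅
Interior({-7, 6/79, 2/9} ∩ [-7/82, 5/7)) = ∅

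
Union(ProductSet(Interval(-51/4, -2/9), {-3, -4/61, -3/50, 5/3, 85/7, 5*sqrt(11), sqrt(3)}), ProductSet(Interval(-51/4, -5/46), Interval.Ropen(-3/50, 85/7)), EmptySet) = Union(ProductSet(Interval(-51/4, -2/9), {-3, -4/61, -3/50, 5/3, 85/7, 5*sqrt(11), sqrt(3)}), ProductSet(Interval(-51/4, -5/46), Interval.Ropen(-3/50, 85/7)))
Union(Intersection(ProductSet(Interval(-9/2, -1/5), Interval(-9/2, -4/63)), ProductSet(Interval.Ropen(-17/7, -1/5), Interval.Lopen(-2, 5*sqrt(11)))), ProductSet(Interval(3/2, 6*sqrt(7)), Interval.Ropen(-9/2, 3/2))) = Union(ProductSet(Interval.Ropen(-17/7, -1/5), Interval.Lopen(-2, -4/63)), ProductSet(Interval(3/2, 6*sqrt(7)), Interval.Ropen(-9/2, 3/2)))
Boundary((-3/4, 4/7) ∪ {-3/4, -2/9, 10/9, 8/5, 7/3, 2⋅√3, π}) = {-3/4, 4/7, 10/9, 8/5, 7/3, 2⋅√3, π}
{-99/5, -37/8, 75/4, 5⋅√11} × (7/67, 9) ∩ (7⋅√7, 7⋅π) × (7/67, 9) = {75/4} × (7/67, 9)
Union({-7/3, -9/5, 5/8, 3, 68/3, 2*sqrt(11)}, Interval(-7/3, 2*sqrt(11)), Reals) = Interval(-oo, oo)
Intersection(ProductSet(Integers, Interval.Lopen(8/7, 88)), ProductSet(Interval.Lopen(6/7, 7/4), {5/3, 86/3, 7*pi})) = ProductSet(Range(1, 2, 1), {5/3, 86/3, 7*pi})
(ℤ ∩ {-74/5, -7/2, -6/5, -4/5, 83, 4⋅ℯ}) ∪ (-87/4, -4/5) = (-87/4, -4/5) ∪ {83}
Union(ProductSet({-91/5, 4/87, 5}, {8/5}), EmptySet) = ProductSet({-91/5, 4/87, 5}, {8/5})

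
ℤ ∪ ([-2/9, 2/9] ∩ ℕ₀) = ℤ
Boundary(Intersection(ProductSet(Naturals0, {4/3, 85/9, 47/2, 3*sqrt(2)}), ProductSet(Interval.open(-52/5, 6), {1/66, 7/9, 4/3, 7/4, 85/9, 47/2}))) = ProductSet(Range(0, 6, 1), {4/3, 85/9, 47/2})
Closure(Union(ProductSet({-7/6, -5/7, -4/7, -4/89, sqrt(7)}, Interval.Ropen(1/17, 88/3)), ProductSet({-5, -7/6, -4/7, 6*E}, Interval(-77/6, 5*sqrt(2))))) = Union(ProductSet({-5, -7/6, -4/7, 6*E}, Interval(-77/6, 5*sqrt(2))), ProductSet({-7/6, -5/7, -4/7, -4/89, sqrt(7)}, Interval(1/17, 88/3)))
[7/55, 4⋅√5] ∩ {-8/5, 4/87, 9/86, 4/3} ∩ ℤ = ∅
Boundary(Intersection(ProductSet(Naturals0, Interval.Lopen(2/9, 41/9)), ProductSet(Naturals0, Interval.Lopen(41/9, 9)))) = EmptySet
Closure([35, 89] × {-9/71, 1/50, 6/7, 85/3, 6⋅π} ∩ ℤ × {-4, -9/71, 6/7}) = {35, 36, …, 89} × {-9/71, 6/7}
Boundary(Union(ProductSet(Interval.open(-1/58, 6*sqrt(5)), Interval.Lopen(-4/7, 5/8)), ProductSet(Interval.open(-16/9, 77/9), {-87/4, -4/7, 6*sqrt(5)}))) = Union(ProductSet({-1/58, 6*sqrt(5)}, Interval(-4/7, 5/8)), ProductSet(Interval(-16/9, 77/9), {-87/4, -4/7, 6*sqrt(5)}), ProductSet(Interval(-1/58, 6*sqrt(5)), {-4/7, 5/8}))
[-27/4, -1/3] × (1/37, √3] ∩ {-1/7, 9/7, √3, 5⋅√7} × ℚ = ∅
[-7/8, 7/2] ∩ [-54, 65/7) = [-7/8, 7/2]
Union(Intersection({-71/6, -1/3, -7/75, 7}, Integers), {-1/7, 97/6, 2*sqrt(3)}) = {-1/7, 7, 97/6, 2*sqrt(3)}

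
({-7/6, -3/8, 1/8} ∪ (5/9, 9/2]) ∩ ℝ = {-7/6, -3/8, 1/8} ∪ (5/9, 9/2]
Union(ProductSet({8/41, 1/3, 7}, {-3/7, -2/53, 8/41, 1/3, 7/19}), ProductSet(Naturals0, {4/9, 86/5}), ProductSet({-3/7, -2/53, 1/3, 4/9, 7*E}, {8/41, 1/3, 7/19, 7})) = Union(ProductSet({8/41, 1/3, 7}, {-3/7, -2/53, 8/41, 1/3, 7/19}), ProductSet({-3/7, -2/53, 1/3, 4/9, 7*E}, {8/41, 1/3, 7/19, 7}), ProductSet(Naturals0, {4/9, 86/5}))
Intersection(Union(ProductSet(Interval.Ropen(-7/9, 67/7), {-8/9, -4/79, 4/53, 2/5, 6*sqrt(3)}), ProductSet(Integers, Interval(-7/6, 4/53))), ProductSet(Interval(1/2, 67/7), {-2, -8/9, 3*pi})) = ProductSet(Union(Interval.Ropen(1/2, 67/7), Range(1, 10, 1)), {-8/9})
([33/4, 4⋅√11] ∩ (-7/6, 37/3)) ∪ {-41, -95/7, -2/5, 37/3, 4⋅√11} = {-41, -95/7, -2/5, 4⋅√11} ∪ [33/4, 37/3]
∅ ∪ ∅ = ∅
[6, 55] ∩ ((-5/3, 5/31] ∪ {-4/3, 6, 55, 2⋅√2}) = {6, 55}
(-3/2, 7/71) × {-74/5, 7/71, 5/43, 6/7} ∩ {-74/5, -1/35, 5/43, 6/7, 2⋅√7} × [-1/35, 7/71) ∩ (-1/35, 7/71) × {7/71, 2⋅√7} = ∅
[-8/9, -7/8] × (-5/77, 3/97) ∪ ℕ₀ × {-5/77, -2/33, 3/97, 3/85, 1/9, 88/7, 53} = (ℕ₀ × {-5/77, -2/33, 3/97, 3/85, 1/9, 88/7, 53}) ∪ ([-8/9, -7/8] × (-5/77, 3/97))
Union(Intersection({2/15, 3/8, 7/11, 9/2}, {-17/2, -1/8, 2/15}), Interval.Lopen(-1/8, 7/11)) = Interval.Lopen(-1/8, 7/11)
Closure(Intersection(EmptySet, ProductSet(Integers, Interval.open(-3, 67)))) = EmptySet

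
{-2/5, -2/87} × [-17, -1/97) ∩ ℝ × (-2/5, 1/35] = {-2/5, -2/87} × (-2/5, -1/97)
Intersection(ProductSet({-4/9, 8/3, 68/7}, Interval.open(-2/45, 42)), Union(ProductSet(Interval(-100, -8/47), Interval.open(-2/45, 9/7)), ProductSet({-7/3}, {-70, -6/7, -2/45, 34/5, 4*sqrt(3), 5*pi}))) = ProductSet({-4/9}, Interval.open(-2/45, 9/7))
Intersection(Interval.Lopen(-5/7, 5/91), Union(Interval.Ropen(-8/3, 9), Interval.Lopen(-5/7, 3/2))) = Interval.Lopen(-5/7, 5/91)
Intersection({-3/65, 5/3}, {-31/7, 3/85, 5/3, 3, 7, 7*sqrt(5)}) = {5/3}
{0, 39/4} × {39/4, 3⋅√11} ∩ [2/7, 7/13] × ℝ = ∅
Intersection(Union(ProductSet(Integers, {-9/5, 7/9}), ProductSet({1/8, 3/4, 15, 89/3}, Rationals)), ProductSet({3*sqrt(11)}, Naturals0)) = EmptySet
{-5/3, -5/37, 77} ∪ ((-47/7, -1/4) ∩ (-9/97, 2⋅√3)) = {-5/3, -5/37, 77}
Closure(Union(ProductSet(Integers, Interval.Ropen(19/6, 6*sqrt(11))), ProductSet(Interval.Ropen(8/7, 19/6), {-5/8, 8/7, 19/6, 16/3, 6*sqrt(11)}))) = Union(ProductSet(Integers, Interval(19/6, 6*sqrt(11))), ProductSet(Interval(8/7, 19/6), {-5/8, 8/7, 19/6, 16/3, 6*sqrt(11)}))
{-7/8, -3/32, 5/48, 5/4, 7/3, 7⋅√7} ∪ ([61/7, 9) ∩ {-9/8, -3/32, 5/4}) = {-7/8, -3/32, 5/48, 5/4, 7/3, 7⋅√7}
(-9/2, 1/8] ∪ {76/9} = (-9/2, 1/8] ∪ {76/9}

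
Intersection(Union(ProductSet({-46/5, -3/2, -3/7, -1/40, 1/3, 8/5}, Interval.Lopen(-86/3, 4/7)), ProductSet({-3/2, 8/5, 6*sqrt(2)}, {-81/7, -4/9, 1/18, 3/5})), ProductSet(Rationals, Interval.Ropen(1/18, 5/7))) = Union(ProductSet({-3/2, 8/5}, {1/18, 3/5}), ProductSet({-46/5, -3/2, -3/7, -1/40, 1/3, 8/5}, Interval(1/18, 4/7)))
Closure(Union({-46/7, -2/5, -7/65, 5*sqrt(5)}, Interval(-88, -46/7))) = Union({-2/5, -7/65, 5*sqrt(5)}, Interval(-88, -46/7))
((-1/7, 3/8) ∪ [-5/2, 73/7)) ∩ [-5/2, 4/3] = [-5/2, 4/3]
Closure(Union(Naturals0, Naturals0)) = Naturals0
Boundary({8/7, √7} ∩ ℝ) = {8/7, √7}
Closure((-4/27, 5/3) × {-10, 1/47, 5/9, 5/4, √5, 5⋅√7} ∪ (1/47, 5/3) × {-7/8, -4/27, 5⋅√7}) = ([1/47, 5/3] × {-7/8, -4/27, 5⋅√7}) ∪ ([-4/27, 5/3] × {-10, 1/47, 5/9, 5/4, √5, 5⋅√7})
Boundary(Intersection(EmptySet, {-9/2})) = EmptySet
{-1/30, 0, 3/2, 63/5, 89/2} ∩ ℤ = {0}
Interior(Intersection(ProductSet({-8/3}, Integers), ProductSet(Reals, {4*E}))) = EmptySet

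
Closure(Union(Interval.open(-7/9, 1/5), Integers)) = Union(Integers, Interval(-7/9, 1/5))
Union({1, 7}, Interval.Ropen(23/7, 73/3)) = Union({1}, Interval.Ropen(23/7, 73/3))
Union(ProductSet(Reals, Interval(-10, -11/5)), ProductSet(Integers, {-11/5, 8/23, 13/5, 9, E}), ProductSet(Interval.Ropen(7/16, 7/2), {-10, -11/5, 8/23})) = Union(ProductSet(Integers, {-11/5, 8/23, 13/5, 9, E}), ProductSet(Interval.Ropen(7/16, 7/2), {-10, -11/5, 8/23}), ProductSet(Reals, Interval(-10, -11/5)))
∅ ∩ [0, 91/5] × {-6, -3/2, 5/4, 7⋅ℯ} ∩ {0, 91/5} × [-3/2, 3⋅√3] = ∅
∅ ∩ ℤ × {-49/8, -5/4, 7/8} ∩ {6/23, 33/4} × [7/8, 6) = ∅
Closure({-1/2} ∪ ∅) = {-1/2}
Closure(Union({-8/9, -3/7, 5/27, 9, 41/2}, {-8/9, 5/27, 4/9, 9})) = {-8/9, -3/7, 5/27, 4/9, 9, 41/2}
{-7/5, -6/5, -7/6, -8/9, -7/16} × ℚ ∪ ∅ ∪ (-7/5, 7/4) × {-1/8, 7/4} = ({-7/5, -6/5, -7/6, -8/9, -7/16} × ℚ) ∪ ((-7/5, 7/4) × {-1/8, 7/4})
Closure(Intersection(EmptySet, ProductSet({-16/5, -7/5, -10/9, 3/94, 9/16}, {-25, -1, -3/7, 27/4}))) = EmptySet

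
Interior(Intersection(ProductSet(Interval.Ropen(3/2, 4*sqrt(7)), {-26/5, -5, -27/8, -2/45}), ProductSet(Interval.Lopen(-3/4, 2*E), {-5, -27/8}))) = EmptySet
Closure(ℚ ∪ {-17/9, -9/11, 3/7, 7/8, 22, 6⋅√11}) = ℝ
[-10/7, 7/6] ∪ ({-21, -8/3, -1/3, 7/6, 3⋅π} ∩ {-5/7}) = [-10/7, 7/6]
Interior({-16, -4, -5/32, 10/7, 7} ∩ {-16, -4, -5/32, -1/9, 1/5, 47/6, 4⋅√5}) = ∅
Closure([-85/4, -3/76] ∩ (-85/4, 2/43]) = [-85/4, -3/76]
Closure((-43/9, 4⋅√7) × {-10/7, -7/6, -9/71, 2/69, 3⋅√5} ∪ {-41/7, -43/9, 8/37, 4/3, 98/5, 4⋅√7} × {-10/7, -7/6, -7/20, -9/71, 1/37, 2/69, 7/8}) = ({-41/7, -43/9, 8/37, 4/3, 98/5, 4⋅√7} × {-10/7, -7/6, -7/20, -9/71, 1/37, 2/69, 7/8}) ∪ ([-43/9, 4⋅√7] × {-10/7, -7/6, -9/71, 2/69, 3⋅√5})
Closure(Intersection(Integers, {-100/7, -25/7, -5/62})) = EmptySet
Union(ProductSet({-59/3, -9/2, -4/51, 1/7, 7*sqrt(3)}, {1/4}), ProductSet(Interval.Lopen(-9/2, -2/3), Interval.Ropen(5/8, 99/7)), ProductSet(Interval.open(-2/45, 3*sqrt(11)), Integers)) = Union(ProductSet({-59/3, -9/2, -4/51, 1/7, 7*sqrt(3)}, {1/4}), ProductSet(Interval.Lopen(-9/2, -2/3), Interval.Ropen(5/8, 99/7)), ProductSet(Interval.open(-2/45, 3*sqrt(11)), Integers))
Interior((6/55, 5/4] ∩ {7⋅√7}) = ∅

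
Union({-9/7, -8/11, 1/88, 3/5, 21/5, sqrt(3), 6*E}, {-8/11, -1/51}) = {-9/7, -8/11, -1/51, 1/88, 3/5, 21/5, sqrt(3), 6*E}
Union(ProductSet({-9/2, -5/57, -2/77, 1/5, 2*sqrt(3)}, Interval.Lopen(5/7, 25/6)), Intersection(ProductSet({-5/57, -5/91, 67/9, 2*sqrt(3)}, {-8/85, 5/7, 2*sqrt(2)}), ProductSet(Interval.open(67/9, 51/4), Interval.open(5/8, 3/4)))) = ProductSet({-9/2, -5/57, -2/77, 1/5, 2*sqrt(3)}, Interval.Lopen(5/7, 25/6))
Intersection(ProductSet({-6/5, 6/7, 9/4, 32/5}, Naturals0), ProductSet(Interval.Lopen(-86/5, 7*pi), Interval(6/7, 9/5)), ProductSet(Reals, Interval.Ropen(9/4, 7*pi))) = EmptySet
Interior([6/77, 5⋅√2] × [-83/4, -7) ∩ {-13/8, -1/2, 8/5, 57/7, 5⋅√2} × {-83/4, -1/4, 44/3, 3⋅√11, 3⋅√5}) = ∅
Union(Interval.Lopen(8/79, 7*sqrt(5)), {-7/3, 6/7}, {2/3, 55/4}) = Union({-7/3}, Interval.Lopen(8/79, 7*sqrt(5)))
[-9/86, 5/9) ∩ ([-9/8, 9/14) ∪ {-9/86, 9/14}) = [-9/86, 5/9)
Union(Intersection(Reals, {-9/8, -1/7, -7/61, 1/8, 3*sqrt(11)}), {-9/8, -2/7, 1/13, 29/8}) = {-9/8, -2/7, -1/7, -7/61, 1/13, 1/8, 29/8, 3*sqrt(11)}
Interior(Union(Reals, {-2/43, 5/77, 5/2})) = Reals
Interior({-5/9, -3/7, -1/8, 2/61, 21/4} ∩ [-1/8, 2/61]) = ∅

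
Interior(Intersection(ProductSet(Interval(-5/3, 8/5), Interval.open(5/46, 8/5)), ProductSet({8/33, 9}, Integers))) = EmptySet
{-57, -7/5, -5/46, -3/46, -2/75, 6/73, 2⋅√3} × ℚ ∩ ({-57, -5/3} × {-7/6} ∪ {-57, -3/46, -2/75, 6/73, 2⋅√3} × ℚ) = {-57, -3/46, -2/75, 6/73, 2⋅√3} × ℚ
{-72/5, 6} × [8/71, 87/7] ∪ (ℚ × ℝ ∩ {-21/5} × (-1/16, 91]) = ({-21/5} × (-1/16, 91]) ∪ ({-72/5, 6} × [8/71, 87/7])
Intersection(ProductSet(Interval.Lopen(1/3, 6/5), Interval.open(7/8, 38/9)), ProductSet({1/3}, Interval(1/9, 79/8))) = EmptySet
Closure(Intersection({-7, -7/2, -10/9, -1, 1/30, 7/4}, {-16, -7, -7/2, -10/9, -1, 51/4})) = {-7, -7/2, -10/9, -1}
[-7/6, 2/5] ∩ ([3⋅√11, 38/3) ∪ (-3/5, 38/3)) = (-3/5, 2/5]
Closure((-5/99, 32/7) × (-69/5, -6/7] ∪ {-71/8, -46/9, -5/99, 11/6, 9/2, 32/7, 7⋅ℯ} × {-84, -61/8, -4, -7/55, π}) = ({-5/99, 32/7} × [-69/5, -6/7]) ∪ ([-5/99, 32/7] × {-69/5, -6/7}) ∪ ((-5/99, 32/7) × (-69/5, -6/7]) ∪ ({-71/8, -46/9, -5/99, 11/6, 9/2, 32/7, 7⋅ℯ} × {-84, -61/8, -4, -7/55, π})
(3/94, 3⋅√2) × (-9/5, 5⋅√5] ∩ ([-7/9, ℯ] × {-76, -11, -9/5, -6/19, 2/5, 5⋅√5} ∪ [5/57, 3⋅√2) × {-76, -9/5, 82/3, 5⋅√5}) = ((3/94, ℯ] × {-6/19, 2/5, 5⋅√5}) ∪ ([5/57, 3⋅√2) × {5⋅√5})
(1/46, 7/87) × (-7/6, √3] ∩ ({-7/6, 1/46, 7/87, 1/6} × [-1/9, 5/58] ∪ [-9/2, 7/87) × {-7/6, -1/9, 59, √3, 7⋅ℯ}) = (1/46, 7/87) × {-1/9, √3}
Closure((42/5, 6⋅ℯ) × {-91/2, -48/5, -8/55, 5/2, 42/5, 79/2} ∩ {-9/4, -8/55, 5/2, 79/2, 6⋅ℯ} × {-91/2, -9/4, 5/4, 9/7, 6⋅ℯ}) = ∅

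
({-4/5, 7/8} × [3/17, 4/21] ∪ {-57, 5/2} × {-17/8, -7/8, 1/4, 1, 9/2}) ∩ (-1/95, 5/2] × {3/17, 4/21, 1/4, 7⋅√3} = ({5/2} × {1/4}) ∪ ({7/8} × {3/17, 4/21})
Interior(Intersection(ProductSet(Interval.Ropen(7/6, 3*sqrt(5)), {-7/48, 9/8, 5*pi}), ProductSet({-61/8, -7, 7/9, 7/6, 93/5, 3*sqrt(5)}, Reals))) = EmptySet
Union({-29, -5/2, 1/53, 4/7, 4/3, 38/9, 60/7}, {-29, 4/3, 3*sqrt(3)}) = {-29, -5/2, 1/53, 4/7, 4/3, 38/9, 60/7, 3*sqrt(3)}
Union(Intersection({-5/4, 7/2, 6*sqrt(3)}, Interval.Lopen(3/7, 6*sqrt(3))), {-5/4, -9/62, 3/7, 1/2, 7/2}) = {-5/4, -9/62, 3/7, 1/2, 7/2, 6*sqrt(3)}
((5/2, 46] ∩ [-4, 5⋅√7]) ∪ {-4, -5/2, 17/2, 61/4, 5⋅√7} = {-4, -5/2, 61/4} ∪ (5/2, 5⋅√7]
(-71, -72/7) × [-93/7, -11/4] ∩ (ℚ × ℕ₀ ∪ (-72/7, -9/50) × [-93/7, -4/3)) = ∅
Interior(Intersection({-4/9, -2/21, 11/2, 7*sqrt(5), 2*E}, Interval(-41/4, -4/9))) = EmptySet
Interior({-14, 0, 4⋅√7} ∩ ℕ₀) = ∅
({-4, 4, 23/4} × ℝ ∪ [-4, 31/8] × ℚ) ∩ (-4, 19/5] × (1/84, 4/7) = (-4, 19/5] × (ℚ ∩ (1/84, 4/7))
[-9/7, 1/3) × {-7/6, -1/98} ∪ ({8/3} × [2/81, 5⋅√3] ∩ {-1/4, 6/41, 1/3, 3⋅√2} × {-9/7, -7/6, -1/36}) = [-9/7, 1/3) × {-7/6, -1/98}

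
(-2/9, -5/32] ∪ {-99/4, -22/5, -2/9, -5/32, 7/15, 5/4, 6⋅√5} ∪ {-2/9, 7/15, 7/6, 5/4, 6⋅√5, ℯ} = {-99/4, -22/5, 7/15, 7/6, 5/4, 6⋅√5, ℯ} ∪ [-2/9, -5/32]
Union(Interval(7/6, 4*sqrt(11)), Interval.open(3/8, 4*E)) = Interval.Lopen(3/8, 4*sqrt(11))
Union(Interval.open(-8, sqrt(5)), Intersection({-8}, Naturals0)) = Interval.open(-8, sqrt(5))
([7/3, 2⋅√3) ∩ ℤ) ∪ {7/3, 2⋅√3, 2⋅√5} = {7/3, 2⋅√3, 2⋅√5} ∪ {3}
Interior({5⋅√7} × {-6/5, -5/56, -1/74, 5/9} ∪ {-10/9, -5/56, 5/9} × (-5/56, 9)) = ∅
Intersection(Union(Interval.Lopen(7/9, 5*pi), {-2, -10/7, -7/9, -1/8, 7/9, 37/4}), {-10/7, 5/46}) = {-10/7}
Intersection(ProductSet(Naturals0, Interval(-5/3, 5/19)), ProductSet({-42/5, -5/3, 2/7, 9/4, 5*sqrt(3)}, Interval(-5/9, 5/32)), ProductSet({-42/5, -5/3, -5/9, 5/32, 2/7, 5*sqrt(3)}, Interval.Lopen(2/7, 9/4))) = EmptySet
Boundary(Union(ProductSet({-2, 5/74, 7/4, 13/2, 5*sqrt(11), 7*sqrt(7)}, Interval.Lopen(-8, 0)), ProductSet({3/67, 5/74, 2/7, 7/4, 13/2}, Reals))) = Union(ProductSet({3/67, 5/74, 2/7, 7/4, 13/2}, Reals), ProductSet({-2, 5/74, 7/4, 13/2, 5*sqrt(11), 7*sqrt(7)}, Interval(-8, 0)))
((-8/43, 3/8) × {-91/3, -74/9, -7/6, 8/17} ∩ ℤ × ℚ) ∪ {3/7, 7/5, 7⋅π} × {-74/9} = ({3/7, 7/5, 7⋅π} × {-74/9}) ∪ ({0} × {-91/3, -74/9, -7/6, 8/17})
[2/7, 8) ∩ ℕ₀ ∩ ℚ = {1, 2, …, 7}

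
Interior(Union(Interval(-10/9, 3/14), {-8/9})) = Interval.open(-10/9, 3/14)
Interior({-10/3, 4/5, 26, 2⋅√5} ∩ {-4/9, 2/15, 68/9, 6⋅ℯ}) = ∅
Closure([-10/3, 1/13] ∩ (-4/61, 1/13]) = [-4/61, 1/13]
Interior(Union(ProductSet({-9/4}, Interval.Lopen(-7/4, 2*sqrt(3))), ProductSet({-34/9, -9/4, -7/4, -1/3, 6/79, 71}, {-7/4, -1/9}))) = EmptySet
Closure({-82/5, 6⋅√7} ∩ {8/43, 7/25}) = ∅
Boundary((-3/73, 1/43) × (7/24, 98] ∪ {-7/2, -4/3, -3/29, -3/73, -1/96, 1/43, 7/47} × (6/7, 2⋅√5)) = ({-3/73, 1/43} × [7/24, 98]) ∪ ([-3/73, 1/43] × {7/24, 98}) ∪ ({-7/2, -4/3, -3/29, -3/73, 1/43, 7/47} × [6/7, 2⋅√5])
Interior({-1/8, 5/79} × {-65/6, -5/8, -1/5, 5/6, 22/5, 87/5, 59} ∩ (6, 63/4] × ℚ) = ∅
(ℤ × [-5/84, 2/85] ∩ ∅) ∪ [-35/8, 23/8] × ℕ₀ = [-35/8, 23/8] × ℕ₀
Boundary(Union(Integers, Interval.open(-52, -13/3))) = Union(Complement(Integers, Interval.open(-52, -13/3)), {-13/3})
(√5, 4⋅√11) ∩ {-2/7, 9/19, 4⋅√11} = ∅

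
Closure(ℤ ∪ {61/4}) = ℤ ∪ {61/4}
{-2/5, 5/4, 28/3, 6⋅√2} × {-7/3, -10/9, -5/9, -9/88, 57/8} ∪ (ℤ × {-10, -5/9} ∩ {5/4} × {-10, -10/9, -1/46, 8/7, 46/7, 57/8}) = {-2/5, 5/4, 28/3, 6⋅√2} × {-7/3, -10/9, -5/9, -9/88, 57/8}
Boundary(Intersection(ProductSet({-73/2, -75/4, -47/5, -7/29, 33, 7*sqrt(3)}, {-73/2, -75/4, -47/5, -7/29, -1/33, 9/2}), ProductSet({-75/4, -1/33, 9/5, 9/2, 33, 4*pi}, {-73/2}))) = ProductSet({-75/4, 33}, {-73/2})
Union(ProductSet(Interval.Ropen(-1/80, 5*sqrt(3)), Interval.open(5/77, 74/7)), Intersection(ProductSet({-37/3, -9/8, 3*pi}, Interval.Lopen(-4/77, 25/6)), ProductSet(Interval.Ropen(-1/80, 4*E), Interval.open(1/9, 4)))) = Union(ProductSet({3*pi}, Interval.open(1/9, 4)), ProductSet(Interval.Ropen(-1/80, 5*sqrt(3)), Interval.open(5/77, 74/7)))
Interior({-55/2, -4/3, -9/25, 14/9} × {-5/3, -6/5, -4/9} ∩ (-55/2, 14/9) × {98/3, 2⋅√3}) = ∅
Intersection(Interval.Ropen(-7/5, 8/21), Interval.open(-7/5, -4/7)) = Interval.open(-7/5, -4/7)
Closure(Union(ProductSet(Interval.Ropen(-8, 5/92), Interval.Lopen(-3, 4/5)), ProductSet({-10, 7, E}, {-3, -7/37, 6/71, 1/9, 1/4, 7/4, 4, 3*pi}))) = Union(ProductSet({-8, 5/92}, Interval(-3, 4/5)), ProductSet({-10, 7, E}, {-3, -7/37, 6/71, 1/9, 1/4, 7/4, 4, 3*pi}), ProductSet(Interval(-8, 5/92), {-3, 4/5}), ProductSet(Interval.Ropen(-8, 5/92), Interval.Lopen(-3, 4/5)))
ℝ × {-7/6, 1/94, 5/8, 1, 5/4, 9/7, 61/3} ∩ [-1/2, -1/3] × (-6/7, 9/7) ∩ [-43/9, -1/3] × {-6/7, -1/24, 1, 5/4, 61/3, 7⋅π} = [-1/2, -1/3] × {1, 5/4}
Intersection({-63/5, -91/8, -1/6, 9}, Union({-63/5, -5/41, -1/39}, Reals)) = {-63/5, -91/8, -1/6, 9}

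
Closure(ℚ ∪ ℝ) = ℝ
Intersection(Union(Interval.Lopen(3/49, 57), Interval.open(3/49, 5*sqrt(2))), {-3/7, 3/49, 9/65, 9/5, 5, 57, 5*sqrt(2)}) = {9/65, 9/5, 5, 57, 5*sqrt(2)}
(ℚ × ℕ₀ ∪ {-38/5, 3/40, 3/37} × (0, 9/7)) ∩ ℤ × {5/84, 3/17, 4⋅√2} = ∅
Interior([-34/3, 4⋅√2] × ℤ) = ∅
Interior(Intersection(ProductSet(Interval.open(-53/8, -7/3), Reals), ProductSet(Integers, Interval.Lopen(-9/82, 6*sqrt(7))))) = EmptySet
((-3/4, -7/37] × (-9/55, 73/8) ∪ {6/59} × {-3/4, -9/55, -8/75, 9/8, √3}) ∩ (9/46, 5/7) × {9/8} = ∅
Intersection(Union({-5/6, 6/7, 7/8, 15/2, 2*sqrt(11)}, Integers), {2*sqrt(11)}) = {2*sqrt(11)}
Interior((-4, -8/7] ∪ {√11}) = (-4, -8/7)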